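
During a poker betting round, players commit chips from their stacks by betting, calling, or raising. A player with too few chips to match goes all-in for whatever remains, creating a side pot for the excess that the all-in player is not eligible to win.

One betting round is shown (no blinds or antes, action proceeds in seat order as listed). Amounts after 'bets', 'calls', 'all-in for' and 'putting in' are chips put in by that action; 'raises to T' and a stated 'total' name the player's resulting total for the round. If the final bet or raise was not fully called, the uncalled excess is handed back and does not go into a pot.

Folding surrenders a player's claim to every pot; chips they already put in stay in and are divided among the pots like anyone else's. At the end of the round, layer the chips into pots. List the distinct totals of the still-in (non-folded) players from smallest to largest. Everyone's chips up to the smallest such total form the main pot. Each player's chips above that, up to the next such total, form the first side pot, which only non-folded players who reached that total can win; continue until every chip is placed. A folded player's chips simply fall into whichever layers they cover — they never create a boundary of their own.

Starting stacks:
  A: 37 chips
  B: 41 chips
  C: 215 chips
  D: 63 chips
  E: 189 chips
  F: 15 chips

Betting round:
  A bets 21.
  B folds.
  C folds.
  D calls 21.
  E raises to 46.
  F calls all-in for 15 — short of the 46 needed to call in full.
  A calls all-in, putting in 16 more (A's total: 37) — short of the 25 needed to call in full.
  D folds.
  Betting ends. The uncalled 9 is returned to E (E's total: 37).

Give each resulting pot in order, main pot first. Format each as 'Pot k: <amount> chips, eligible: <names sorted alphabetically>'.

Pot 1: 60 chips, eligible: A, E, F
Pot 2: 50 chips, eligible: A, E

Derivation:
Contributions (after 9 returned to E): A=37, D=21, E=37, F=15
Folded: B, C, D
Pot levels (distinct totals of non-folded players): 15, 37
Layer 1-15: 15 each from A, D, E, F = 15*4 = 60 chips; eligible A, E, F
Layer 16-37: A 22 + D 6 + E 22 = 50 chips; eligible A, E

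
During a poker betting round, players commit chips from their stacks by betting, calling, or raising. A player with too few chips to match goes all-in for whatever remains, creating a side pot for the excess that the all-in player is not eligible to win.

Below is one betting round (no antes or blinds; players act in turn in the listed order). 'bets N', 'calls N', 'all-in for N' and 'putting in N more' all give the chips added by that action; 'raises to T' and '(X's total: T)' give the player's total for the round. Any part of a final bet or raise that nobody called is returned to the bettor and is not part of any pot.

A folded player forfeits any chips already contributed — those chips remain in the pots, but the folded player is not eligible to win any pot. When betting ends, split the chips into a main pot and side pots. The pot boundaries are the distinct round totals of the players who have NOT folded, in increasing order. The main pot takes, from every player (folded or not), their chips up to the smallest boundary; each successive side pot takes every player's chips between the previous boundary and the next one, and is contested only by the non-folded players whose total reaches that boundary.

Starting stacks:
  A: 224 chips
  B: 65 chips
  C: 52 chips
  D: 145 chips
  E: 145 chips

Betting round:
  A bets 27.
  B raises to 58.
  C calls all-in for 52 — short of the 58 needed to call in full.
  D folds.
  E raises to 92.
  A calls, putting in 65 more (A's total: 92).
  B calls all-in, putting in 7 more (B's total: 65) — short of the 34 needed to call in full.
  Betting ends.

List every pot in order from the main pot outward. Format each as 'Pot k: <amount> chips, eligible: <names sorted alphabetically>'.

Contributions: A=92, B=65, C=52, E=92
Folded: D
Pot levels (distinct totals of non-folded players): 52, 65, 92
Layer 1-52: 52 each from A, B, C, E = 52*4 = 208 chips; eligible A, B, C, E
Layer 53-65: 13 each from A, B, E = 13*3 = 39 chips; eligible A, B, E
Layer 66-92: 27 each from A, E = 27*2 = 54 chips; eligible A, E

Pot 1: 208 chips, eligible: A, B, C, E
Pot 2: 39 chips, eligible: A, B, E
Pot 3: 54 chips, eligible: A, E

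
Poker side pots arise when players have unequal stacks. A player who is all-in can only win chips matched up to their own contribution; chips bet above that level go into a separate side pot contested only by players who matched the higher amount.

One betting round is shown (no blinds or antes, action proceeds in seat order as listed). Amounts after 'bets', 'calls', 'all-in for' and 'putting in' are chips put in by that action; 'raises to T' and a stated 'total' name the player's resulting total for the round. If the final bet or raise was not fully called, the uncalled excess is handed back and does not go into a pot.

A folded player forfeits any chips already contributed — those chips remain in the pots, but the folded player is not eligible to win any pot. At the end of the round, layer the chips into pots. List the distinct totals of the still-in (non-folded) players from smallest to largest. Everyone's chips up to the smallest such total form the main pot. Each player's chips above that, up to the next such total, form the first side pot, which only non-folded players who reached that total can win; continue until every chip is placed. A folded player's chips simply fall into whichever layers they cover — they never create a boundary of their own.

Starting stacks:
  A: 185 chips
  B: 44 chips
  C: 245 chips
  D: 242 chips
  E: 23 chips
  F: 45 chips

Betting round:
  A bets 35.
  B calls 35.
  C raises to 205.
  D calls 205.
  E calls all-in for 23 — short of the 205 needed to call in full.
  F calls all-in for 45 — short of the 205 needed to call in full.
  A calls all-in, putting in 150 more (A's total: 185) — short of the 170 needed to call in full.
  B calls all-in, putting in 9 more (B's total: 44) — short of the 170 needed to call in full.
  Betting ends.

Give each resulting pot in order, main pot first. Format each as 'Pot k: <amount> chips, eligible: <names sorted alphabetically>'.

Pot 1: 138 chips, eligible: A, B, C, D, E, F
Pot 2: 105 chips, eligible: A, B, C, D, F
Pot 3: 4 chips, eligible: A, C, D, F
Pot 4: 420 chips, eligible: A, C, D
Pot 5: 40 chips, eligible: C, D

Derivation:
Contributions: A=185, B=44, C=205, D=205, E=23, F=45
Pot levels (distinct totals of non-folded players): 23, 44, 45, 185, 205
Layer 1-23: 23 each from A, B, C, D, E, F = 23*6 = 138 chips; eligible A, B, C, D, E, F
Layer 24-44: 21 each from A, B, C, D, F = 21*5 = 105 chips; eligible A, B, C, D, F
Layer 45-45: 1 each from A, C, D, F = 1*4 = 4 chips; eligible A, C, D, F
Layer 46-185: 140 each from A, C, D = 140*3 = 420 chips; eligible A, C, D
Layer 186-205: 20 each from C, D = 20*2 = 40 chips; eligible C, D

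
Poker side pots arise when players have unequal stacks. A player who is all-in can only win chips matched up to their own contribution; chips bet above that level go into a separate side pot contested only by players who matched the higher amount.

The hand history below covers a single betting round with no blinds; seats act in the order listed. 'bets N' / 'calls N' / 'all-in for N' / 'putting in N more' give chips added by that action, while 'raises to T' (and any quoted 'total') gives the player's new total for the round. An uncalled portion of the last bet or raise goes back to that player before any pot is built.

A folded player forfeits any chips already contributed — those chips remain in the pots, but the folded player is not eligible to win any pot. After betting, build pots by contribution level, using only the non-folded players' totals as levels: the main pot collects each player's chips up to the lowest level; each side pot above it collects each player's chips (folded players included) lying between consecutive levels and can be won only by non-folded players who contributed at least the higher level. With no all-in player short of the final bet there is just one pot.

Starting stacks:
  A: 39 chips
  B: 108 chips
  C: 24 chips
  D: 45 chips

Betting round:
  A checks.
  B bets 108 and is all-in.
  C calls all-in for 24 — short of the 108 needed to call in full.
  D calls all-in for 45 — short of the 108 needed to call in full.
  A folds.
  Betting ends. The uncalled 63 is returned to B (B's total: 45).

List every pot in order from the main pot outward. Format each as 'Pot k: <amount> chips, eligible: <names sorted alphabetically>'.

Pot 1: 72 chips, eligible: B, C, D
Pot 2: 42 chips, eligible: B, D

Derivation:
Contributions (after 63 returned to B): B=45, C=24, D=45
Folded: A
Pot levels (distinct totals of non-folded players): 24, 45
Layer 1-24: 24 each from B, C, D = 24*3 = 72 chips; eligible B, C, D
Layer 25-45: 21 each from B, D = 21*2 = 42 chips; eligible B, D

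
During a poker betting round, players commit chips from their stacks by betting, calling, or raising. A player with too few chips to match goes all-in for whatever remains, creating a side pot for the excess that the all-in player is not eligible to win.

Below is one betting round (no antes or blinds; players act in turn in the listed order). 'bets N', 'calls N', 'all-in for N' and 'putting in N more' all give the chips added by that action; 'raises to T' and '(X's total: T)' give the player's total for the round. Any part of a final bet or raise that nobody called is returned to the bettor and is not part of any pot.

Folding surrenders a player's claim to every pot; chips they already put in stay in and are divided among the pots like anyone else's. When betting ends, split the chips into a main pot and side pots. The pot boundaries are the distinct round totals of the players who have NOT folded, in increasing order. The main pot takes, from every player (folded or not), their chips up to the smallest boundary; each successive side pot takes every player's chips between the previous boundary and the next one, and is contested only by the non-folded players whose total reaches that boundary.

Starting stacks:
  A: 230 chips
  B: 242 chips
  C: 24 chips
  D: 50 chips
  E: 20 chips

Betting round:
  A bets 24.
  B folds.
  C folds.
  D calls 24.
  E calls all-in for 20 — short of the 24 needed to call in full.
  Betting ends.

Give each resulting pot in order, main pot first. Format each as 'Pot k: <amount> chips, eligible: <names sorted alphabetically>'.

Pot 1: 60 chips, eligible: A, D, E
Pot 2: 8 chips, eligible: A, D

Derivation:
Contributions: A=24, D=24, E=20
Folded: B, C
Pot levels (distinct totals of non-folded players): 20, 24
Layer 1-20: 20 each from A, D, E = 20*3 = 60 chips; eligible A, D, E
Layer 21-24: 4 each from A, D = 4*2 = 8 chips; eligible A, D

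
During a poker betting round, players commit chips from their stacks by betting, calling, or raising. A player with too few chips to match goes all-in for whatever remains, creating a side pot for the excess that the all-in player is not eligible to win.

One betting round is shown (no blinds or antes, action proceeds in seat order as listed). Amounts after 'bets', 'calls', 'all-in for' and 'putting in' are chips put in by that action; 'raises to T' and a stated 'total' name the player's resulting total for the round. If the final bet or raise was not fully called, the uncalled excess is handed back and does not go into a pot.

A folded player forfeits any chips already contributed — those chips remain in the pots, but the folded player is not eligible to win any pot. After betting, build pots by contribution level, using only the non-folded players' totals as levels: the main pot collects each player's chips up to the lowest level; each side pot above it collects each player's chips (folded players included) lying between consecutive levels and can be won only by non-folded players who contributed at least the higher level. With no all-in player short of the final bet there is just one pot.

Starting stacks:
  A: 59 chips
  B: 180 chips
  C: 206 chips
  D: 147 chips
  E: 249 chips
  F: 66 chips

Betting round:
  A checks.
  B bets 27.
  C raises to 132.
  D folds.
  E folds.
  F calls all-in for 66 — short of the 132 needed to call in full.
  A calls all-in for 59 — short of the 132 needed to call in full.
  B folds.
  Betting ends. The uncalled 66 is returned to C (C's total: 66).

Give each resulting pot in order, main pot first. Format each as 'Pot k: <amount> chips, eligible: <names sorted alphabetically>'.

Pot 1: 204 chips, eligible: A, C, F
Pot 2: 14 chips, eligible: C, F

Derivation:
Contributions (after 66 returned to C): A=59, B=27, C=66, F=66
Folded: B, D, E
Pot levels (distinct totals of non-folded players): 59, 66
Layer 1-59: A 59 + B 27 + C 59 + F 59 = 204 chips; eligible A, C, F
Layer 60-66: 7 each from C, F = 7*2 = 14 chips; eligible C, F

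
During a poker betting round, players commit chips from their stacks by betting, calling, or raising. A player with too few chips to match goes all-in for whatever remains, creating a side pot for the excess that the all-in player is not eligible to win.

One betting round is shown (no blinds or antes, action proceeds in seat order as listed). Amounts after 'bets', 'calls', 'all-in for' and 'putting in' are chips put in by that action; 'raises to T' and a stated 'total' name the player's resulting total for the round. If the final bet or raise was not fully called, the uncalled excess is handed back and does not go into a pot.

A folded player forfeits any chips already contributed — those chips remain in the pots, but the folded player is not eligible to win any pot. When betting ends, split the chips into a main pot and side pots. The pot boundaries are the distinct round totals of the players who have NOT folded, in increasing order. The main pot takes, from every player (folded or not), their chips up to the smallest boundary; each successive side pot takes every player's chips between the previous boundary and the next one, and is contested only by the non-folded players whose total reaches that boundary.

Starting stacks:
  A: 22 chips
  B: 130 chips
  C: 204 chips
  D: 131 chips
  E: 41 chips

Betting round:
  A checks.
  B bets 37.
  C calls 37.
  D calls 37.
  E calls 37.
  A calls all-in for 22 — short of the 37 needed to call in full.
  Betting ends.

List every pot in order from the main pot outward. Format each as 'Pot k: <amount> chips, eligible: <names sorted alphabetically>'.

Pot 1: 110 chips, eligible: A, B, C, D, E
Pot 2: 60 chips, eligible: B, C, D, E

Derivation:
Contributions: A=22, B=37, C=37, D=37, E=37
Pot levels (distinct totals of non-folded players): 22, 37
Layer 1-22: 22 each from A, B, C, D, E = 22*5 = 110 chips; eligible A, B, C, D, E
Layer 23-37: 15 each from B, C, D, E = 15*4 = 60 chips; eligible B, C, D, E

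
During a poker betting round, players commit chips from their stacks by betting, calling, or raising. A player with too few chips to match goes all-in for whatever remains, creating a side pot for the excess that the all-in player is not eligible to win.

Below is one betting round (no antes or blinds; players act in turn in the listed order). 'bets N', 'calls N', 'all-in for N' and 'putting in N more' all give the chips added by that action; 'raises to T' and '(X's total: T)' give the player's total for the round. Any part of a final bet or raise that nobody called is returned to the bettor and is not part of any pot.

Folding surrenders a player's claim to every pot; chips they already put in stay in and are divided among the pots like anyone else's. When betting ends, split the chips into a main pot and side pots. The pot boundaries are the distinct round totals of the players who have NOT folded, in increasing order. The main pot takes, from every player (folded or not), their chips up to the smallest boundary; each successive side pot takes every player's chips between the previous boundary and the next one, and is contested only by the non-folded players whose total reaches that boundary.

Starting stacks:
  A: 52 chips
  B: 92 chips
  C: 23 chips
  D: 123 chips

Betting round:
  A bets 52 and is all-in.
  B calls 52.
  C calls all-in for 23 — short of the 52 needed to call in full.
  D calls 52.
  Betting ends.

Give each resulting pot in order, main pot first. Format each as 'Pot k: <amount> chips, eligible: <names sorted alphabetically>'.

Pot 1: 92 chips, eligible: A, B, C, D
Pot 2: 87 chips, eligible: A, B, D

Derivation:
Contributions: A=52, B=52, C=23, D=52
Pot levels (distinct totals of non-folded players): 23, 52
Layer 1-23: 23 each from A, B, C, D = 23*4 = 92 chips; eligible A, B, C, D
Layer 24-52: 29 each from A, B, D = 29*3 = 87 chips; eligible A, B, D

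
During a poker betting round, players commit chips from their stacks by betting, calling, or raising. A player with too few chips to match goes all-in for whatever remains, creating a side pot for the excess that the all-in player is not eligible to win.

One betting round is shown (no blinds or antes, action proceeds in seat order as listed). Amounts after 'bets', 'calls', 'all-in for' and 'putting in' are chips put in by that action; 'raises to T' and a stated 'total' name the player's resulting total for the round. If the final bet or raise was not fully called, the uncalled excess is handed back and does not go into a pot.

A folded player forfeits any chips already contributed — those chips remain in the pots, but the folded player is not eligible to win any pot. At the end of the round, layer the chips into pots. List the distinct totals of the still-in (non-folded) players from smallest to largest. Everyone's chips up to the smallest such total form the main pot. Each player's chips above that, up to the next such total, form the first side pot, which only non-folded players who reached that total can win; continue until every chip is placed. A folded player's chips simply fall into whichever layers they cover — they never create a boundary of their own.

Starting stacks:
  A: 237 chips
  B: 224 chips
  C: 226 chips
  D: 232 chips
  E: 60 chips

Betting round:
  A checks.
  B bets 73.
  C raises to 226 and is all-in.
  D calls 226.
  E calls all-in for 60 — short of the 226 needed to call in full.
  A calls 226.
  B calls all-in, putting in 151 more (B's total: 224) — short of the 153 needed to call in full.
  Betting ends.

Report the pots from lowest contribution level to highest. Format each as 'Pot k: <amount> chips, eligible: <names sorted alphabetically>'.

Pot 1: 300 chips, eligible: A, B, C, D, E
Pot 2: 656 chips, eligible: A, B, C, D
Pot 3: 6 chips, eligible: A, C, D

Derivation:
Contributions: A=226, B=224, C=226, D=226, E=60
Pot levels (distinct totals of non-folded players): 60, 224, 226
Layer 1-60: 60 each from A, B, C, D, E = 60*5 = 300 chips; eligible A, B, C, D, E
Layer 61-224: 164 each from A, B, C, D = 164*4 = 656 chips; eligible A, B, C, D
Layer 225-226: 2 each from A, C, D = 2*3 = 6 chips; eligible A, C, D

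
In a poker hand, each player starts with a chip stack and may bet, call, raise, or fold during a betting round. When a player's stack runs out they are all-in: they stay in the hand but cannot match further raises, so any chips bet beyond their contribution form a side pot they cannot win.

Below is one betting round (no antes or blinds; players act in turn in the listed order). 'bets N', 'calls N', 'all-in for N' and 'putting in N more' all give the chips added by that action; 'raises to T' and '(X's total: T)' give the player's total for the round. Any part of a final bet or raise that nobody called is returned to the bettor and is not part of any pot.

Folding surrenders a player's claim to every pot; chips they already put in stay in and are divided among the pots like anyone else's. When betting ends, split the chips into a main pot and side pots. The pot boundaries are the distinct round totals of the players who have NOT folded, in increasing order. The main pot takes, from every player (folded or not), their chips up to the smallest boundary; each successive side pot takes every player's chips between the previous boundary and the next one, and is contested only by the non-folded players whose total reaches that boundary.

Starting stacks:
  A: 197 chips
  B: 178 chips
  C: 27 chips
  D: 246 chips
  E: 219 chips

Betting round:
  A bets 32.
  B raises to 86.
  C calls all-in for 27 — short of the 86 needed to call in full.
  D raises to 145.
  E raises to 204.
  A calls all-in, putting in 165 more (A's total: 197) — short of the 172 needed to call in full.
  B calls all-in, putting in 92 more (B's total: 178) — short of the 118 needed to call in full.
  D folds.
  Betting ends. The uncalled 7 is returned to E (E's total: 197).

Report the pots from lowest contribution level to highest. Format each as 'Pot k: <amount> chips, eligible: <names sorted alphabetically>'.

Contributions (after 7 returned to E): A=197, B=178, C=27, D=145, E=197
Folded: D
Pot levels (distinct totals of non-folded players): 27, 178, 197
Layer 1-27: 27 each from A, B, C, D, E = 27*5 = 135 chips; eligible A, B, C, E
Layer 28-178: A 151 + B 151 + D 118 + E 151 = 571 chips; eligible A, B, E
Layer 179-197: 19 each from A, E = 19*2 = 38 chips; eligible A, E

Pot 1: 135 chips, eligible: A, B, C, E
Pot 2: 571 chips, eligible: A, B, E
Pot 3: 38 chips, eligible: A, E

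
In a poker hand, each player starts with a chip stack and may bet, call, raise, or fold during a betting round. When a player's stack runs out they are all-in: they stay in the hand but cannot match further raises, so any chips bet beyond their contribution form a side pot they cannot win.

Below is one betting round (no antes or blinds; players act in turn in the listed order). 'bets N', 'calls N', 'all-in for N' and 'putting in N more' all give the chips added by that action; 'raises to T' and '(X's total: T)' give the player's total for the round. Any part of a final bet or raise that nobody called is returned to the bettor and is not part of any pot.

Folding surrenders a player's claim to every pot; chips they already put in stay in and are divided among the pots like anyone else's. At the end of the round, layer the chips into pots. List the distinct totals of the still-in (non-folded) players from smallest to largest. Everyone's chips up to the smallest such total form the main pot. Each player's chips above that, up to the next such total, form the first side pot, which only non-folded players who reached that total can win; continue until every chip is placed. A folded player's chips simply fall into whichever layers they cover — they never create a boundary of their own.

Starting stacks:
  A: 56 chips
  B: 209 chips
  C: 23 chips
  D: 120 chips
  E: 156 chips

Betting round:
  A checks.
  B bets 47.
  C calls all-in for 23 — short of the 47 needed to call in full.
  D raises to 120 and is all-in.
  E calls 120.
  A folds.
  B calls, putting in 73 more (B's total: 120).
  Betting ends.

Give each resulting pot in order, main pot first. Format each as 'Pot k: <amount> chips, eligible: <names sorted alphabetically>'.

Pot 1: 92 chips, eligible: B, C, D, E
Pot 2: 291 chips, eligible: B, D, E

Derivation:
Contributions: B=120, C=23, D=120, E=120
Folded: A
Pot levels (distinct totals of non-folded players): 23, 120
Layer 1-23: 23 each from B, C, D, E = 23*4 = 92 chips; eligible B, C, D, E
Layer 24-120: 97 each from B, D, E = 97*3 = 291 chips; eligible B, D, E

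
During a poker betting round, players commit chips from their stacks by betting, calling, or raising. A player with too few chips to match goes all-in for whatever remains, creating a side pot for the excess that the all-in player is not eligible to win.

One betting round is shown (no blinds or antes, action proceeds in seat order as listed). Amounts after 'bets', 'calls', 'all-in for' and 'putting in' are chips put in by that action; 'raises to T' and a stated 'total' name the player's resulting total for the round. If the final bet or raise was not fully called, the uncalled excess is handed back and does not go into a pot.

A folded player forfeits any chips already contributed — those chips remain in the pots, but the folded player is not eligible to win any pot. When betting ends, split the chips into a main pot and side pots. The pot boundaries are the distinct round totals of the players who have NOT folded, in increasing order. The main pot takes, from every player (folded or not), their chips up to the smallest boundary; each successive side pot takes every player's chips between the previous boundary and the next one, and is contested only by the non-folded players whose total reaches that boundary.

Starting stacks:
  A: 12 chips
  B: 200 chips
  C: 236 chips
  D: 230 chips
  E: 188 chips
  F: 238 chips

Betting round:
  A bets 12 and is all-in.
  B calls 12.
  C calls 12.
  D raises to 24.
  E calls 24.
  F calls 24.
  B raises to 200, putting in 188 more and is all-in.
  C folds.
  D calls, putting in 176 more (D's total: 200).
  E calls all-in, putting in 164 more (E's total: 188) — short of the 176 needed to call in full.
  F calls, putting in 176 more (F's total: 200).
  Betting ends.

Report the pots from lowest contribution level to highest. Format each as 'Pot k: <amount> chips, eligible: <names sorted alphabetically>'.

Pot 1: 72 chips, eligible: A, B, D, E, F
Pot 2: 704 chips, eligible: B, D, E, F
Pot 3: 36 chips, eligible: B, D, F

Derivation:
Contributions: A=12, B=200, C=12, D=200, E=188, F=200
Folded: C
Pot levels (distinct totals of non-folded players): 12, 188, 200
Layer 1-12: 12 each from A, B, C, D, E, F = 12*6 = 72 chips; eligible A, B, D, E, F
Layer 13-188: 176 each from B, D, E, F = 176*4 = 704 chips; eligible B, D, E, F
Layer 189-200: 12 each from B, D, F = 12*3 = 36 chips; eligible B, D, F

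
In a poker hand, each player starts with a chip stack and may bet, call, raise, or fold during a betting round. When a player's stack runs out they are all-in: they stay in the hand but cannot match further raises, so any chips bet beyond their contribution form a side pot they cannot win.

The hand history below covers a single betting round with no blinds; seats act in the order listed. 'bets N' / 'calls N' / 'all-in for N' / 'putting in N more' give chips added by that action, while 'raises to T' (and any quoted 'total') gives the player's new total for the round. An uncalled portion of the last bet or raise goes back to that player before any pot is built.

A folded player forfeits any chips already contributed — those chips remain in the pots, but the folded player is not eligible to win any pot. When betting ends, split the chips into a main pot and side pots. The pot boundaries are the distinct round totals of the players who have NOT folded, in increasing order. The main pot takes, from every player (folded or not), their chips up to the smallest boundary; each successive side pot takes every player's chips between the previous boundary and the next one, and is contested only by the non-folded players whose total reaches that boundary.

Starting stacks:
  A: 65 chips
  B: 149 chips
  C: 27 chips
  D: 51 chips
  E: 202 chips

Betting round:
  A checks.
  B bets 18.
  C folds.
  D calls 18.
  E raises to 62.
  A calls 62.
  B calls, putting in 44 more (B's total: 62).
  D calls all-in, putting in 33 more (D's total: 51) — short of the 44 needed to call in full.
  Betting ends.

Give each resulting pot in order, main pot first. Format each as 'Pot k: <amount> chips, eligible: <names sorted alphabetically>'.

Contributions: A=62, B=62, D=51, E=62
Folded: C
Pot levels (distinct totals of non-folded players): 51, 62
Layer 1-51: 51 each from A, B, D, E = 51*4 = 204 chips; eligible A, B, D, E
Layer 52-62: 11 each from A, B, E = 11*3 = 33 chips; eligible A, B, E

Pot 1: 204 chips, eligible: A, B, D, E
Pot 2: 33 chips, eligible: A, B, E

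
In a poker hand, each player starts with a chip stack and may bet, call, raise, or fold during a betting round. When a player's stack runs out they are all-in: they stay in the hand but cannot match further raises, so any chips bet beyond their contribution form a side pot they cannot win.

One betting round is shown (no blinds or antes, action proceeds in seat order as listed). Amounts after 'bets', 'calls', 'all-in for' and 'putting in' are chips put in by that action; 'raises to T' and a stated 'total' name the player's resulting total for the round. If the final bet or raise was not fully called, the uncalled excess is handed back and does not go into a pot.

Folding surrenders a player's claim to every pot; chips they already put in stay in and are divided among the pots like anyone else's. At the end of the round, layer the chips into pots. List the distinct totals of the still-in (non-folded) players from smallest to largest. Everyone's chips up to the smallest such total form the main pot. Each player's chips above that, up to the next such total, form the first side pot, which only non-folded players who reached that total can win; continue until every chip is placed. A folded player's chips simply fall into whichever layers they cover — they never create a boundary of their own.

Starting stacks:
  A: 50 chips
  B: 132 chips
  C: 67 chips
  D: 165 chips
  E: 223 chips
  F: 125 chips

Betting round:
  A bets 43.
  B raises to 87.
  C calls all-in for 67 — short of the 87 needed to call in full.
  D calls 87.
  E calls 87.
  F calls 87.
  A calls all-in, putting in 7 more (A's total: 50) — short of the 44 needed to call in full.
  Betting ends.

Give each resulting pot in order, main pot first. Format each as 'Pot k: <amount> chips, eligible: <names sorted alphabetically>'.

Pot 1: 300 chips, eligible: A, B, C, D, E, F
Pot 2: 85 chips, eligible: B, C, D, E, F
Pot 3: 80 chips, eligible: B, D, E, F

Derivation:
Contributions: A=50, B=87, C=67, D=87, E=87, F=87
Pot levels (distinct totals of non-folded players): 50, 67, 87
Layer 1-50: 50 each from A, B, C, D, E, F = 50*6 = 300 chips; eligible A, B, C, D, E, F
Layer 51-67: 17 each from B, C, D, E, F = 17*5 = 85 chips; eligible B, C, D, E, F
Layer 68-87: 20 each from B, D, E, F = 20*4 = 80 chips; eligible B, D, E, F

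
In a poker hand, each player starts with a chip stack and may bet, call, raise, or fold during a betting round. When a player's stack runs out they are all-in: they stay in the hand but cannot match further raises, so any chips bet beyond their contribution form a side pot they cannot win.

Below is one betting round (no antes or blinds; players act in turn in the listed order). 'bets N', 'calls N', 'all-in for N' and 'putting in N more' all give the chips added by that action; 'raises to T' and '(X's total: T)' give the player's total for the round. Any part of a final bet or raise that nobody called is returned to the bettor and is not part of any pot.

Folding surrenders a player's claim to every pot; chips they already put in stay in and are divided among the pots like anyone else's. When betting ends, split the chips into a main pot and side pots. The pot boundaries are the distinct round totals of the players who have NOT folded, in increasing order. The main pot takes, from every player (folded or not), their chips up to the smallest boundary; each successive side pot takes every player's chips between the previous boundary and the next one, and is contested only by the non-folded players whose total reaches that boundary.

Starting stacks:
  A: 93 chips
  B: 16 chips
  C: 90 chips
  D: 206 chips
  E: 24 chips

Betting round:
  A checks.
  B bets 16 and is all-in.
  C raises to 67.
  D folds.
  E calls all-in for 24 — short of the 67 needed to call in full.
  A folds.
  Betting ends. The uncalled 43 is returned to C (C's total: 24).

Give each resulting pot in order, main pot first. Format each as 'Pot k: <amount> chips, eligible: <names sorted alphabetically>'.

Contributions (after 43 returned to C): B=16, C=24, E=24
Folded: A, D
Pot levels (distinct totals of non-folded players): 16, 24
Layer 1-16: 16 each from B, C, E = 16*3 = 48 chips; eligible B, C, E
Layer 17-24: 8 each from C, E = 8*2 = 16 chips; eligible C, E

Pot 1: 48 chips, eligible: B, C, E
Pot 2: 16 chips, eligible: C, E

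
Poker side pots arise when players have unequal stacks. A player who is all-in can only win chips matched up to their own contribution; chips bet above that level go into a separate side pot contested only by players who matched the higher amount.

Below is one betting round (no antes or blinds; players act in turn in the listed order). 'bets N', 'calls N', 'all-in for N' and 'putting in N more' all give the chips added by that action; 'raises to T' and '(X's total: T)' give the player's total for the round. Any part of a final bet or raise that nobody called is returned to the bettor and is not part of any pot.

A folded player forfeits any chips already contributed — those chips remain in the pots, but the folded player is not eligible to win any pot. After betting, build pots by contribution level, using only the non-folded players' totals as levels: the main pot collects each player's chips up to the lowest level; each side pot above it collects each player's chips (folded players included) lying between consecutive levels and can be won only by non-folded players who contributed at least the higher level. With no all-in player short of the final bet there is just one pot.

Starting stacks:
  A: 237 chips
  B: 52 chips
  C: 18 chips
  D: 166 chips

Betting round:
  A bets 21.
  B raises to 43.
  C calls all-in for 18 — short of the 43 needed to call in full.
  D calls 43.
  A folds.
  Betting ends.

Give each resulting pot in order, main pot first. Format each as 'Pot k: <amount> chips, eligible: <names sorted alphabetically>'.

Contributions: A=21, B=43, C=18, D=43
Folded: A
Pot levels (distinct totals of non-folded players): 18, 43
Layer 1-18: 18 each from A, B, C, D = 18*4 = 72 chips; eligible B, C, D
Layer 19-43: A 3 + B 25 + D 25 = 53 chips; eligible B, D

Pot 1: 72 chips, eligible: B, C, D
Pot 2: 53 chips, eligible: B, D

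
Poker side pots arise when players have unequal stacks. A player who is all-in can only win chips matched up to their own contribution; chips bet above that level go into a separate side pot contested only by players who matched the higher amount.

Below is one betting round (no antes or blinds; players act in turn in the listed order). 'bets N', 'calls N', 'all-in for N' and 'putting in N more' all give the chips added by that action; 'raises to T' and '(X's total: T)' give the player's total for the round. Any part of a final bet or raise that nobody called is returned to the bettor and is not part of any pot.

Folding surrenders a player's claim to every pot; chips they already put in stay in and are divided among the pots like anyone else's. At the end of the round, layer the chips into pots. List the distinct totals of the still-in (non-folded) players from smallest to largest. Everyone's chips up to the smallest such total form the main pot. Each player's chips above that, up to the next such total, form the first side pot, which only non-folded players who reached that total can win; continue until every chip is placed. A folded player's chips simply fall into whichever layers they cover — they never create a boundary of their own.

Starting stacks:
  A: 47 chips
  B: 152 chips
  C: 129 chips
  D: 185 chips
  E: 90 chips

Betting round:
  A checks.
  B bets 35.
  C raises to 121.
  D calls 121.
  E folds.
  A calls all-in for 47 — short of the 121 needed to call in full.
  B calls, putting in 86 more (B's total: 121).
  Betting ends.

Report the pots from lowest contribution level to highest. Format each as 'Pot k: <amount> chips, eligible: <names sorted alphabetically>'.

Pot 1: 188 chips, eligible: A, B, C, D
Pot 2: 222 chips, eligible: B, C, D

Derivation:
Contributions: A=47, B=121, C=121, D=121
Folded: E
Pot levels (distinct totals of non-folded players): 47, 121
Layer 1-47: 47 each from A, B, C, D = 47*4 = 188 chips; eligible A, B, C, D
Layer 48-121: 74 each from B, C, D = 74*3 = 222 chips; eligible B, C, D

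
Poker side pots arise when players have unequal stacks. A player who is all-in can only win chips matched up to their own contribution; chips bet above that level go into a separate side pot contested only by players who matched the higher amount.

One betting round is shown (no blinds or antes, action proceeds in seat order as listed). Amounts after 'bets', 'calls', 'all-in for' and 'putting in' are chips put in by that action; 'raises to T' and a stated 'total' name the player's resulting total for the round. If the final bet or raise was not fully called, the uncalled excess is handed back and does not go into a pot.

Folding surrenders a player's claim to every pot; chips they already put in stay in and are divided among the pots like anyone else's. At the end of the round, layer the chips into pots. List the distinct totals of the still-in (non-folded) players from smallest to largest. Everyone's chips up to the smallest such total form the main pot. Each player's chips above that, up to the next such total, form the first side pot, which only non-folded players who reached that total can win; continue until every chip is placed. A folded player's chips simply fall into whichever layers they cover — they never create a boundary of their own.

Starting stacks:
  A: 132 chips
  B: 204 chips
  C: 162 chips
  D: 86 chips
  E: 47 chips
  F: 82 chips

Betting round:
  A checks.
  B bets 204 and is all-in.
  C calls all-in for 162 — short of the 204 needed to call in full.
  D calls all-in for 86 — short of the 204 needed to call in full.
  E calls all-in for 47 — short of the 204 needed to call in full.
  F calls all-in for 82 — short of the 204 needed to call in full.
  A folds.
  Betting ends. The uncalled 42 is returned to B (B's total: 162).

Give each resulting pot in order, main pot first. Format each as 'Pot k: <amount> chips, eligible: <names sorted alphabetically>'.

Pot 1: 235 chips, eligible: B, C, D, E, F
Pot 2: 140 chips, eligible: B, C, D, F
Pot 3: 12 chips, eligible: B, C, D
Pot 4: 152 chips, eligible: B, C

Derivation:
Contributions (after 42 returned to B): B=162, C=162, D=86, E=47, F=82
Folded: A
Pot levels (distinct totals of non-folded players): 47, 82, 86, 162
Layer 1-47: 47 each from B, C, D, E, F = 47*5 = 235 chips; eligible B, C, D, E, F
Layer 48-82: 35 each from B, C, D, F = 35*4 = 140 chips; eligible B, C, D, F
Layer 83-86: 4 each from B, C, D = 4*3 = 12 chips; eligible B, C, D
Layer 87-162: 76 each from B, C = 76*2 = 152 chips; eligible B, C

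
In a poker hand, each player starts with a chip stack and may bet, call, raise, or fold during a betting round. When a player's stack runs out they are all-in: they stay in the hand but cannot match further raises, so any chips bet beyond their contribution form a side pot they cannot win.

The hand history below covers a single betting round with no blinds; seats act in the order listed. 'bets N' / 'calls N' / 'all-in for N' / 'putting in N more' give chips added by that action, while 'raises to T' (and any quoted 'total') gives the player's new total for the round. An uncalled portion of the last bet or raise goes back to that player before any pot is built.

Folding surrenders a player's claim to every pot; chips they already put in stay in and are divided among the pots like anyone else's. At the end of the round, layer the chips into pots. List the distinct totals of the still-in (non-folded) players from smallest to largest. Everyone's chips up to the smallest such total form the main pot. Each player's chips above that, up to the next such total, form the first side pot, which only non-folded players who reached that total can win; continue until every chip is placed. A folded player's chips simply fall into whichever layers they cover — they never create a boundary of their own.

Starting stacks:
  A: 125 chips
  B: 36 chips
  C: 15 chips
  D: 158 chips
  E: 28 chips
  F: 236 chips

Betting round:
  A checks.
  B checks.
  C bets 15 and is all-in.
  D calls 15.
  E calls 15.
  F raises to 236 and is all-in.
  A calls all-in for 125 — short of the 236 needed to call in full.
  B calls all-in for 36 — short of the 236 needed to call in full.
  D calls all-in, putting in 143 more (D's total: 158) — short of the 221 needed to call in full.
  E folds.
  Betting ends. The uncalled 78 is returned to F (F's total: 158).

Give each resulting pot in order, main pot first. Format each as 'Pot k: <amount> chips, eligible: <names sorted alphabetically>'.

Pot 1: 90 chips, eligible: A, B, C, D, F
Pot 2: 84 chips, eligible: A, B, D, F
Pot 3: 267 chips, eligible: A, D, F
Pot 4: 66 chips, eligible: D, F

Derivation:
Contributions (after 78 returned to F): A=125, B=36, C=15, D=158, E=15, F=158
Folded: E
Pot levels (distinct totals of non-folded players): 15, 36, 125, 158
Layer 1-15: 15 each from A, B, C, D, E, F = 15*6 = 90 chips; eligible A, B, C, D, F
Layer 16-36: 21 each from A, B, D, F = 21*4 = 84 chips; eligible A, B, D, F
Layer 37-125: 89 each from A, D, F = 89*3 = 267 chips; eligible A, D, F
Layer 126-158: 33 each from D, F = 33*2 = 66 chips; eligible D, F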